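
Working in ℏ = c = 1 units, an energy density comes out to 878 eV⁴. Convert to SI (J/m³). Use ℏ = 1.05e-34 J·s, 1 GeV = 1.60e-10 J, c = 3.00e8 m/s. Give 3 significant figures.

[E]/[L]³ = [E]⁴/(ℏc)³; restore (ℏc)⁻³.
1 GeV⁴ → 1/(ℏc)³ × (1 GeV in J)⁴ = 2.10e37 J/m³.
Convert the energy scale: 878 eV⁴ = 8.78e-34 GeV⁴.
Result: 8.78e-34 × 2.10e37 = 1.84e4 J/m³.

1.84e4 J/m³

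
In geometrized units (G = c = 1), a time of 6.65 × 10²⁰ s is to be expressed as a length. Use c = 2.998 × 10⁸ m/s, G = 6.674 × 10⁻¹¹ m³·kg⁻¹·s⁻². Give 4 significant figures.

1.994 × 10²⁹ m

Time → length via c.
6.65 × 10²⁰ s × (c) = 1.994 × 10²⁹ m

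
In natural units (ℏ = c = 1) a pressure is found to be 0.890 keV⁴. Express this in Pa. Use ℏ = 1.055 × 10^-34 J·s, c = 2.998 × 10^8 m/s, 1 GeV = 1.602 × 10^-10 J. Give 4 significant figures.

Pressure is [E]/[L]³ = [E]⁴/(ℏc)³.
1 GeV⁴ → 1/(ℏc)³ × (1 GeV in J)⁴ = 2.082 × 10^37 Pa.
Convert the energy scale: 0.890 keV⁴ = 8.90 × 10^-25 GeV⁴.
Result: 8.90 × 10^-25 × 2.082 × 10^37 = 1.853 × 10^13 Pa.

1.853 × 10^13 Pa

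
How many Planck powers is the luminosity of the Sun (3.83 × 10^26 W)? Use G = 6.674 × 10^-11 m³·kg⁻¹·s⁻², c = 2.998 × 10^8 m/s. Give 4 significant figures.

1.055 × 10^-26

Planck power: P_P = c⁵/G = 3.629 × 10^52 W.
3.83 × 10^26 / 3.629 × 10^52 = 1.055 × 10^-26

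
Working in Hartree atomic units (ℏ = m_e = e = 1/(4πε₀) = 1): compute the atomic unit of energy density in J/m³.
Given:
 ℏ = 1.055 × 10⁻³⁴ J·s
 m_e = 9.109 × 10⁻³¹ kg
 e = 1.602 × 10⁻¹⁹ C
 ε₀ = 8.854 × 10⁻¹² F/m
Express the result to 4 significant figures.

2.929 × 10¹³ J/m³

Dimensional analysis gives u_au = E_h/a₀³ = m_e⁴e¹⁰/((4πε₀)⁵ℏ⁸).
E_h = 4.354 × 10⁻¹⁸ J
a₀ = 5.297 × 10⁻¹¹ m
E_h/a₀³ = 2.929 × 10¹³ J/m³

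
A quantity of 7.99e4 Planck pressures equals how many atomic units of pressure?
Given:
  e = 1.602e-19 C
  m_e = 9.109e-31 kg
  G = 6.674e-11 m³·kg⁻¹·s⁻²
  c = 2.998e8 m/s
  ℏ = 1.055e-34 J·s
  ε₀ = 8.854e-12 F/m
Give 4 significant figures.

1.264e105

Planck pressure: p_P = c⁷/(ℏG²) = 4.632e113 Pa
atomic unit of pressure: P_au = E_h/a₀³ = m_e⁴e¹⁰/((4πε₀)⁵ℏ⁸) = 2.929e13 Pa
7.99e4 × 4.632e113 / 2.929e13 = 1.264e105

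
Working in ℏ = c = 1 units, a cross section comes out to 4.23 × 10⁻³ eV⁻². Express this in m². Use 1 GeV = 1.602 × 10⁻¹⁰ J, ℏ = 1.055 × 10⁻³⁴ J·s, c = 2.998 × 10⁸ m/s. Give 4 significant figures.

1.649 × 10⁻¹⁶ m²

Area is [L]² = [E]⁻²·(ℏc)²; restore (ℏc)².
1 GeV⁻² → (ℏc)² × (1 GeV in J)⁻² = 3.898 × 10⁻³² m².
Convert the energy scale: 4.23 × 10⁻³ eV⁻² = 4.23 × 10¹⁵ GeV⁻².
Result: 4.23 × 10¹⁵ × 3.898 × 10⁻³² = 1.649 × 10⁻¹⁶ m².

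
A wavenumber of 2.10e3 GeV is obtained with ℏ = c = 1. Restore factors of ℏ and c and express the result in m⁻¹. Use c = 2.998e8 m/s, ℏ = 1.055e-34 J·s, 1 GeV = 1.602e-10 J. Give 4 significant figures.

1.064e19 m⁻¹

Inverse length is [E]/(ℏc).
1 GeV → 1/(ℏc) × (1 GeV in J) = 5.065e15 m⁻¹.
Result: 2.10e3 × 5.065e15 = 1.064e19 m⁻¹.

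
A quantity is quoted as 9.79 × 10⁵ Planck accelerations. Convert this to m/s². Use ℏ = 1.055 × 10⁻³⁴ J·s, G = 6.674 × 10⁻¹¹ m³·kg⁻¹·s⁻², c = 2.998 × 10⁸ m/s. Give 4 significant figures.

One Planck acceleration: a_P = √(c⁷/(ℏG)) = 5.560 × 10⁵¹ m/s².
9.79 × 10⁵ × 5.560 × 10⁵¹ m/s² = 5.443 × 10⁵⁷ m/s²

5.443 × 10⁵⁷ m/s²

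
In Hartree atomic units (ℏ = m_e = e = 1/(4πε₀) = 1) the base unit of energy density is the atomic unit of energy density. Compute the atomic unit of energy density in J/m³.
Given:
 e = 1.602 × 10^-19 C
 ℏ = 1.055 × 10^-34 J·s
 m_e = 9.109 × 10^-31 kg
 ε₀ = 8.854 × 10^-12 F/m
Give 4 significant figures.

u_au = E_h/a₀³ = m_e⁴e¹⁰/((4πε₀)⁵ℏ⁸)
E_h = 4.354 × 10^-18 J
a₀ = 5.297 × 10^-11 m
E_h/a₀³ = 2.929 × 10^13 J/m³

2.929 × 10^13 J/m³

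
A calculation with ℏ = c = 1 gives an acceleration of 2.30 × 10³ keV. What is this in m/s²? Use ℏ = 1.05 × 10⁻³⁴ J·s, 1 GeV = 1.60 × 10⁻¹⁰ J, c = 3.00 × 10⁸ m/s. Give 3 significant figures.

1.05 × 10³⁰ m/s²

Acceleration is [L]/[T]² = c·[E]/ℏ.
1 GeV → c/ℏ × (1 GeV in J) = 4.57 × 10³² m/s².
Convert the energy scale: 2.30 × 10³ keV = 2.30 × 10⁻³ GeV.
Result: 2.30 × 10⁻³ × 4.57 × 10³² = 1.05 × 10³⁰ m/s².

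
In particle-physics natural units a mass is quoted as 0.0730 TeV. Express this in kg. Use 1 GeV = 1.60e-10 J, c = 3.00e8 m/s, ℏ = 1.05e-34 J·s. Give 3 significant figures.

Mass is [E]/c²; divide by c².
1 GeV → 1/c² × (1 GeV in J) = 1.78e-27 kg.
Convert the energy scale: 0.0730 TeV = 73 GeV.
Result: 73 × 1.78e-27 = 1.30e-25 kg.

1.30e-25 kg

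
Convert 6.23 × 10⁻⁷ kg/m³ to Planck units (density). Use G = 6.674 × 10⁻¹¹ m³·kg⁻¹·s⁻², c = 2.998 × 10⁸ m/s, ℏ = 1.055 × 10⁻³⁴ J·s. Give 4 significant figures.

1.209 × 10⁻¹⁰³

Planck density: ρ_P = c⁵/(ℏG²) = 5.154 × 10⁹⁶ kg/m³.
6.23 × 10⁻⁷ / 5.154 × 10⁹⁶ = 1.209 × 10⁻¹⁰³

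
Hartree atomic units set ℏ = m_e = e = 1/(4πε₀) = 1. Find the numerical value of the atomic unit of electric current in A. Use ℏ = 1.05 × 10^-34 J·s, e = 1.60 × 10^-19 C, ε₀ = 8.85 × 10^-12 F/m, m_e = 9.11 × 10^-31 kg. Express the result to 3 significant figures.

From ℏ = m_e = e = 1/(4πε₀) = 1 the current scale is I_au = e E_h/ℏ = m_e e⁵/((4πε₀)²ℏ³).
E_h = 4.38 × 10^-18 J
e·E_h/ℏ = 6.67 × 10^-3 A

6.67 × 10^-3 A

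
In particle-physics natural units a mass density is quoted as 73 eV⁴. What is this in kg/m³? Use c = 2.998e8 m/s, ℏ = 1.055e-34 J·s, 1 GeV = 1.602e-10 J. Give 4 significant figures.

Mass density is [E]/(c²[L]³) = [E]⁴/(ℏ³c⁵).
1 GeV⁴ → 1/(ℏ³c⁵) × (1 GeV in J)⁴ = 2.316e20 kg/m³.
Convert the energy scale: 73 eV⁴ = 7.30e-35 GeV⁴.
Result: 7.30e-35 × 2.316e20 = 1.691e-14 kg/m³.

1.691e-14 kg/m³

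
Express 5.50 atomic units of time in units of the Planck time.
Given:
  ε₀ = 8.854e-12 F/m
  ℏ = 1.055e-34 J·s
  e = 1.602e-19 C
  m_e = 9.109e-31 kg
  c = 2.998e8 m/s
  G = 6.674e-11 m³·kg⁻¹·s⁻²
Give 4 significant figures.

atomic unit of time: τ_au = (4πε₀)²ℏ³/(m_e e⁴) = 2.423e-17 s
Planck time: t_P = √(ℏG/c⁵) = 5.392e-44 s
5.50 × 2.423e-17 / 5.392e-44 = 2.471e27

2.471e27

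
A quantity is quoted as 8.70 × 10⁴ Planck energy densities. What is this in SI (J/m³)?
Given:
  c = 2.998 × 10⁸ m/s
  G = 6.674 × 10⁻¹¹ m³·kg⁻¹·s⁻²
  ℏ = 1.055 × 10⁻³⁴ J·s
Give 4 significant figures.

One Planck energy density: u_P = c⁷/(ℏG²) = 4.632 × 10¹¹³ J/m³.
8.70 × 10⁴ × 4.632 × 10¹¹³ J/m³ = 4.030 × 10¹¹⁸ J/m³

4.030 × 10¹¹⁸ J/m³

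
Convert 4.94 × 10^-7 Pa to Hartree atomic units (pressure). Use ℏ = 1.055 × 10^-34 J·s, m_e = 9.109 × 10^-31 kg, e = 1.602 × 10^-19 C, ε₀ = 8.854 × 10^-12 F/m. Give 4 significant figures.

1.686 × 10^-20

atomic unit of pressure: P_au = E_h/a₀³ = m_e⁴e¹⁰/((4πε₀)⁵ℏ⁸) = 2.929 × 10^13 Pa.
4.94 × 10^-7 / 2.929 × 10^13 = 1.686 × 10^-20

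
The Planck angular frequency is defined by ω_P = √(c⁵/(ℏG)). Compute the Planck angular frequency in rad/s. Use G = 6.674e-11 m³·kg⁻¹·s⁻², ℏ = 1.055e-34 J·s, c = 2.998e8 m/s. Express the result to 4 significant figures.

ω_P = √(c⁵/(ℏG))
  = √(3.440e86)
  = 1.855e43 rad/s

1.855e43 rad/s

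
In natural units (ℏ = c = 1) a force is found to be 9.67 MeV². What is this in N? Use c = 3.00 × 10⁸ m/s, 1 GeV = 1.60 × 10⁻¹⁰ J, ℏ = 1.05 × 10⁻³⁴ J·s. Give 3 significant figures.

7.86 N

Force is [E]/[L] = [E]²/(ℏc); restore (ℏc)⁻¹.
1 GeV² → 1/(ℏc) × (1 GeV in J)² = 8.13 × 10⁵ N.
Convert the energy scale: 9.67 MeV² = 9.67 × 10⁻⁶ GeV².
Result: 9.67 × 10⁻⁶ × 8.13 × 10⁵ = 7.86 N.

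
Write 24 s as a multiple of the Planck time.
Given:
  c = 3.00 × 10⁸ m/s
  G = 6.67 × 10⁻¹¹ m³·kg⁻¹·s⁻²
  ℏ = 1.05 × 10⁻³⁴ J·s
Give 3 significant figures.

4.47 × 10⁴⁴

Planck time: t_P = √(ℏG/c⁵) = 5.37 × 10⁻⁴⁴ s.
24 / 5.37 × 10⁻⁴⁴ = 4.47 × 10⁴⁴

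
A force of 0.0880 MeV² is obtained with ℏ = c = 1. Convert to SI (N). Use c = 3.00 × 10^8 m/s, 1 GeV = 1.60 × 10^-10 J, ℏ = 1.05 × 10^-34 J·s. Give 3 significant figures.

0.0715 N

Force is [E]/[L] = [E]²/(ℏc); restore (ℏc)⁻¹.
1 GeV² → 1/(ℏc) × (1 GeV in J)² = 8.13 × 10^5 N.
Convert the energy scale: 0.0880 MeV² = 8.80 × 10^-8 GeV².
Result: 8.80 × 10^-8 × 8.13 × 10^5 = 0.0715 N.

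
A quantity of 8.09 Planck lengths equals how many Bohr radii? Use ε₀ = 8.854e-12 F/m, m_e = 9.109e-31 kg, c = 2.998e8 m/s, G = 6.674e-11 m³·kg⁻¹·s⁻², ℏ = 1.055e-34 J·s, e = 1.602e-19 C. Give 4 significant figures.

Planck length: ℓ_P = √(ℏG/c³) = 1.616e-35 m
Bohr radius: a₀ = 4πε₀ℏ²/(m_e e²) = 5.297e-11 m
8.09 × 1.616e-35 / 5.297e-11 = 2.469e-24

2.469e-24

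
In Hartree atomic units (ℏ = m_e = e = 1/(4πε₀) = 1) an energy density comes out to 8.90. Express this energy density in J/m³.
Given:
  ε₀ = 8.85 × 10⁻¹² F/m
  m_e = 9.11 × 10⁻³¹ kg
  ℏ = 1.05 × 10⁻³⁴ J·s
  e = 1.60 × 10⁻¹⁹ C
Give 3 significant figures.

2.68 × 10¹⁴ J/m³

One atomic unit of energy density: u_au = E_h/a₀³ = m_e⁴e¹⁰/((4πε₀)⁵ℏ⁸) = 3.01 × 10¹³ J/m³.
8.90 × 3.01 × 10¹³ J/m³ = 2.68 × 10¹⁴ J/m³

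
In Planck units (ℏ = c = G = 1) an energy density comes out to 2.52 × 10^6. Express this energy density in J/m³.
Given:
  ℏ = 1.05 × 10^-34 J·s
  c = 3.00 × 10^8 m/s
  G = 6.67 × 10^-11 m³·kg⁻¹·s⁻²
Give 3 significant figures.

1.18 × 10^120 J/m³

One Planck energy density: u_P = c⁷/(ℏG²) = 4.68 × 10^113 J/m³.
2.52 × 10^6 × 4.68 × 10^113 J/m³ = 1.18 × 10^120 J/m³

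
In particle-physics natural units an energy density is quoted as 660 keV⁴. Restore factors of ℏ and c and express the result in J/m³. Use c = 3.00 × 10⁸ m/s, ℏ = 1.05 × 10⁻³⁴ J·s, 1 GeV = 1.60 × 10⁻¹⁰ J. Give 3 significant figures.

1.38 × 10¹⁶ J/m³

[E]/[L]³ = [E]⁴/(ℏc)³; restore (ℏc)⁻³.
1 GeV⁴ → 1/(ℏc)³ × (1 GeV in J)⁴ = 2.10 × 10³⁷ J/m³.
Convert the energy scale: 660 keV⁴ = 6.60 × 10⁻²² GeV⁴.
Result: 6.60 × 10⁻²² × 2.10 × 10³⁷ = 1.38 × 10¹⁶ J/m³.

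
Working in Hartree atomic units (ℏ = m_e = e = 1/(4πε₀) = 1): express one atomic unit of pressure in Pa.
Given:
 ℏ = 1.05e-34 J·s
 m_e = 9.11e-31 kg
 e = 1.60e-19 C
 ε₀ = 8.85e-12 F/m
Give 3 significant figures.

The unique combination of the constants set to 1 with dimensions of pressure is P_au = E_h/a₀³ = m_e⁴e¹⁰/((4πε₀)⁵ℏ⁸).
E_h = 4.38e-18 J
a₀ = 5.26e-11 m
E_h/a₀³ = 3.01e13 Pa

3.01e13 Pa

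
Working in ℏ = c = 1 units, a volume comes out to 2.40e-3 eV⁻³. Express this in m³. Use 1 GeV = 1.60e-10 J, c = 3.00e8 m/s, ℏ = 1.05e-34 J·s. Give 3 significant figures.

1.83e-23 m³

Volume is [L]³ = [E]⁻³·(ℏc)³.
1 GeV⁻³ → (ℏc)³ × (1 GeV in J)⁻³ = 7.63e-48 m³.
Convert the energy scale: 2.40e-3 eV⁻³ = 2.40e24 GeV⁻³.
Result: 2.40e24 × 7.63e-48 = 1.83e-23 m³.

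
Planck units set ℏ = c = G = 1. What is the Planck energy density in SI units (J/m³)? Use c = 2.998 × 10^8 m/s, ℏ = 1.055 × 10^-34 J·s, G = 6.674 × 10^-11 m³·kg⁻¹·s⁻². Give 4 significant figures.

4.632 × 10^113 J/m³

The unique combination of the constants set to 1 with dimensions of energy density is u_P = c⁷/(ℏG²).
  = 2.177 × 10^59 / 4.699 × 10^-55
  = 4.632 × 10^113 J/m³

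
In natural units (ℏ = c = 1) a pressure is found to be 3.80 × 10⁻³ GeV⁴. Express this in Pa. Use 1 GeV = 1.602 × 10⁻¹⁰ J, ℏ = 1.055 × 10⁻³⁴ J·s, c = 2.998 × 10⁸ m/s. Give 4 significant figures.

Pressure is [E]/[L]³ = [E]⁴/(ℏc)³.
1 GeV⁴ → 1/(ℏc)³ × (1 GeV in J)⁴ = 2.082 × 10³⁷ Pa.
Result: 3.80 × 10⁻³ × 2.082 × 10³⁷ = 7.910 × 10³⁴ Pa.

7.910 × 10³⁴ Pa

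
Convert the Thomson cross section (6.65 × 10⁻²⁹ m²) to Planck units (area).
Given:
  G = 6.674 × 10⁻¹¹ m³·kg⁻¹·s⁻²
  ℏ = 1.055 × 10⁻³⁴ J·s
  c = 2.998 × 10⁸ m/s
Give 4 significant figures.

Planck area: A_P = ℏG/c³ = 2.613 × 10⁻⁷⁰ m².
6.65 × 10⁻²⁹ / 2.613 × 10⁻⁷⁰ = 2.545 × 10⁴¹

2.545 × 10⁴¹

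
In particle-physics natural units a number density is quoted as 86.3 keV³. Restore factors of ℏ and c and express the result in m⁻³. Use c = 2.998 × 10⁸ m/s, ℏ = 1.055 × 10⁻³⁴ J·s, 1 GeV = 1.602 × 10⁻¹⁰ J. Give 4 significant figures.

1.121 × 10³¹ m⁻³

Number density is [L]⁻³ = [E]³/(ℏc)³.
1 GeV³ → 1/(ℏc)³ × (1 GeV in J)³ = 1.299 × 10⁴⁷ m⁻³.
Convert the energy scale: 86.3 keV³ = 8.63 × 10⁻¹⁷ GeV³.
Result: 8.63 × 10⁻¹⁷ × 1.299 × 10⁴⁷ = 1.121 × 10³¹ m⁻³.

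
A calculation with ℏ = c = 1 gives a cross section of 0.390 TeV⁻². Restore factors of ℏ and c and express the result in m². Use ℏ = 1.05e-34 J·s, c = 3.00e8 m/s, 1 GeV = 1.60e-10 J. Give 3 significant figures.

Area is [L]² = [E]⁻²·(ℏc)²; restore (ℏc)².
1 GeV⁻² → (ℏc)² × (1 GeV in J)⁻² = 3.88e-32 m².
Convert the energy scale: 0.390 TeV⁻² = 3.90e-7 GeV⁻².
Result: 3.90e-7 × 3.88e-32 = 1.51e-38 m².

1.51e-38 m²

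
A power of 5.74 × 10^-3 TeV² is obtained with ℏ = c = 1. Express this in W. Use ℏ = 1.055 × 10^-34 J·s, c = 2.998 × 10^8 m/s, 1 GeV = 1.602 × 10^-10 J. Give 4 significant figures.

Power is [E]/[T] = [E]²/ℏ.
1 GeV² → 1/ℏ × (1 GeV in J)² = 2.433 × 10^14 W.
Convert the energy scale: 5.74 × 10^-3 TeV² = 5.74 × 10^3 GeV².
Result: 5.74 × 10^3 × 2.433 × 10^14 = 1.396 × 10^18 W.

1.396 × 10^18 W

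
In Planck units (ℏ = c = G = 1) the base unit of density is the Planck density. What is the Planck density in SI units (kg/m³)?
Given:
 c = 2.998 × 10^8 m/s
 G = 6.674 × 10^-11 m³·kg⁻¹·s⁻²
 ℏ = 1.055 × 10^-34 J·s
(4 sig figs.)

5.154 × 10^96 kg/m³

ρ_P = c⁵/(ℏG²)
  = 2.422 × 10^42 / 4.699 × 10^-55
  = 5.154 × 10^96 kg/m³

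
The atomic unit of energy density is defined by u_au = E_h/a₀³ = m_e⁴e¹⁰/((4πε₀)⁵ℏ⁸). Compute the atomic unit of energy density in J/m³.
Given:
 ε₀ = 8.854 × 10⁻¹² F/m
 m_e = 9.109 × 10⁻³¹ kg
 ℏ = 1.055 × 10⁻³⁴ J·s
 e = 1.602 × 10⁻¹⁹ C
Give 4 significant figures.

u_au = E_h/a₀³ = m_e⁴e¹⁰/((4πε₀)⁵ℏ⁸)
E_h = 4.354 × 10⁻¹⁸ J
a₀ = 5.297 × 10⁻¹¹ m
E_h/a₀³ = 2.929 × 10¹³ J/m³

2.929 × 10¹³ J/m³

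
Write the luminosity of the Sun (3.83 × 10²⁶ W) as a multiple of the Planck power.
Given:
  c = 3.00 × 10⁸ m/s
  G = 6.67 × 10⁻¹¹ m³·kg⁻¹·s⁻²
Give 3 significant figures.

Planck power: P_P = c⁵/G = 3.64 × 10⁵² W.
3.83 × 10²⁶ / 3.64 × 10⁵² = 1.05 × 10⁻²⁶

1.05 × 10⁻²⁶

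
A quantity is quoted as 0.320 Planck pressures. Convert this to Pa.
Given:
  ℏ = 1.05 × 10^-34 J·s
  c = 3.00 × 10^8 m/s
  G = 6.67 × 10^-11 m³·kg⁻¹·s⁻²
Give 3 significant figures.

1.50 × 10^113 Pa

One Planck pressure: p_P = c⁷/(ℏG²) = 4.68 × 10^113 Pa.
0.320 × 4.68 × 10^113 Pa = 1.50 × 10^113 Pa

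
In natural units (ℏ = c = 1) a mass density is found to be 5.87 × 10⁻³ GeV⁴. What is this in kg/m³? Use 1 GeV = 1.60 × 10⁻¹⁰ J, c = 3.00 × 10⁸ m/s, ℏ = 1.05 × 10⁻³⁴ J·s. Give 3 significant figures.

1.37 × 10¹⁸ kg/m³

Mass density is [E]/(c²[L]³) = [E]⁴/(ℏ³c⁵).
1 GeV⁴ → 1/(ℏ³c⁵) × (1 GeV in J)⁴ = 2.33 × 10²⁰ kg/m³.
Result: 5.87 × 10⁻³ × 2.33 × 10²⁰ = 1.37 × 10¹⁸ kg/m³.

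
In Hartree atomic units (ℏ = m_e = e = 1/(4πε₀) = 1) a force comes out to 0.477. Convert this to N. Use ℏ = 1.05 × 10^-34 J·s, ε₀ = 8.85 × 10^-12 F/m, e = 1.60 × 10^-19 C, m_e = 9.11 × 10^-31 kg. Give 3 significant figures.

One atomic unit of force: F_au = E_h/a₀ = m_e²e⁶/((4πε₀)³ℏ⁴) = 8.33 × 10^-8 N.
0.477 × 8.33 × 10^-8 N = 3.97 × 10^-8 N

3.97 × 10^-8 N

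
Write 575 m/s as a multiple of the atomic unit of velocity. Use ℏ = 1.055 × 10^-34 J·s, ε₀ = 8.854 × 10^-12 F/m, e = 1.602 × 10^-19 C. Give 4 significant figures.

atomic unit of velocity: v_au = e²/(4πε₀ℏ) = 2.186 × 10^6 m/s.
575 / 2.186 × 10^6 = 2.630 × 10^-4

2.630 × 10^-4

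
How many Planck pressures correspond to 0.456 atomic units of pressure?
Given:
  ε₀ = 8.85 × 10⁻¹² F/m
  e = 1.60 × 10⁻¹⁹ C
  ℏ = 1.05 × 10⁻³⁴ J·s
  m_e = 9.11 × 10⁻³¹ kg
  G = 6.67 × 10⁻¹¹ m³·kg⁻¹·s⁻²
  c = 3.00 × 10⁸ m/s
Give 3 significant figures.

2.93 × 10⁻¹⁰¹

atomic unit of pressure: P_au = E_h/a₀³ = m_e⁴e¹⁰/((4πε₀)⁵ℏ⁸) = 3.01 × 10¹³ Pa
Planck pressure: p_P = c⁷/(ℏG²) = 4.68 × 10¹¹³ Pa
0.456 × 3.01 × 10¹³ / 4.68 × 10¹¹³ = 2.93 × 10⁻¹⁰¹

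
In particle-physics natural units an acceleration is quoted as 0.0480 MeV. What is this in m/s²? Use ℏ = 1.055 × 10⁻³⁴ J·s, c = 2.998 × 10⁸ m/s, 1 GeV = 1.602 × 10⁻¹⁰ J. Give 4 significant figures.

Acceleration is [L]/[T]² = c·[E]/ℏ.
1 GeV → c/ℏ × (1 GeV in J) = 4.552 × 10³² m/s².
Convert the energy scale: 0.0480 MeV = 4.80 × 10⁻⁵ GeV.
Result: 4.80 × 10⁻⁵ × 4.552 × 10³² = 2.185 × 10²⁸ m/s².

2.185 × 10²⁸ m/s²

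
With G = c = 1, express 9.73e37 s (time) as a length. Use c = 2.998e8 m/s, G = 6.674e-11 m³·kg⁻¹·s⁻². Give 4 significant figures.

2.917e46 m

Time → length via c.
9.73e37 s × (c) = 2.917e46 m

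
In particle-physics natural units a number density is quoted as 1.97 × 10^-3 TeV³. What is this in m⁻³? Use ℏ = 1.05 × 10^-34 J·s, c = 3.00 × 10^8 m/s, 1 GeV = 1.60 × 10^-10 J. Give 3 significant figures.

2.58 × 10^53 m⁻³

Number density is [L]⁻³ = [E]³/(ℏc)³.
1 GeV³ → 1/(ℏc)³ × (1 GeV in J)³ = 1.31 × 10^47 m⁻³.
Convert the energy scale: 1.97 × 10^-3 TeV³ = 1.97 × 10^6 GeV³.
Result: 1.97 × 10^6 × 1.31 × 10^47 = 2.58 × 10^53 m⁻³.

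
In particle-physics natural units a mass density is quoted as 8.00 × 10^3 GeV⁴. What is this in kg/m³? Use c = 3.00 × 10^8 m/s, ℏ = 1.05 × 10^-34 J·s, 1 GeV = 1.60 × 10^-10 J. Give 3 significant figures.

Mass density is [E]/(c²[L]³) = [E]⁴/(ℏ³c⁵).
1 GeV⁴ → 1/(ℏ³c⁵) × (1 GeV in J)⁴ = 2.33 × 10^20 kg/m³.
Result: 8.00 × 10^3 × 2.33 × 10^20 = 1.86 × 10^24 kg/m³.

1.86 × 10^24 kg/m³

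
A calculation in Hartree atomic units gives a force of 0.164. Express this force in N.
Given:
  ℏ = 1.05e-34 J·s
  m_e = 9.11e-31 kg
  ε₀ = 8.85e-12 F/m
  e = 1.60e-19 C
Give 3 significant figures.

1.37e-8 N

One atomic unit of force: F_au = E_h/a₀ = m_e²e⁶/((4πε₀)³ℏ⁴) = 8.33e-8 N.
0.164 × 8.33e-8 N = 1.37e-8 N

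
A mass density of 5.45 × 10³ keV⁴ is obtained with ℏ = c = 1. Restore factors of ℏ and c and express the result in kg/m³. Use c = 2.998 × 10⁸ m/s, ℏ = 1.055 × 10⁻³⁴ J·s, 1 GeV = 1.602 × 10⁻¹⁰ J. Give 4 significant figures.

Mass density is [E]/(c²[L]³) = [E]⁴/(ℏ³c⁵).
1 GeV⁴ → 1/(ℏ³c⁵) × (1 GeV in J)⁴ = 2.316 × 10²⁰ kg/m³.
Convert the energy scale: 5.45 × 10³ keV⁴ = 5.45 × 10⁻²¹ GeV⁴.
Result: 5.45 × 10⁻²¹ × 2.316 × 10²⁰ = 1.262 kg/m³.

1.262 kg/m³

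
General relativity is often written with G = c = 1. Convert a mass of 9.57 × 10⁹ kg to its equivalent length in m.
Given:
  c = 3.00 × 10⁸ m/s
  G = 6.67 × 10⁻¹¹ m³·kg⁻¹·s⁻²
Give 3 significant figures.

In G = c = 1 units mass has dimensions of length; the conversion factor is G/c².
9.57 × 10⁹ kg × (G/c²) = 7.09 × 10⁻¹⁸ m

7.09 × 10⁻¹⁸ m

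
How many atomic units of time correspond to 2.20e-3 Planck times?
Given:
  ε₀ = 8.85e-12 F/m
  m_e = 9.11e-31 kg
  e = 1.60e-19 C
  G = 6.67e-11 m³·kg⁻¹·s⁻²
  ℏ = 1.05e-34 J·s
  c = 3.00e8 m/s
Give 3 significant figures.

4.92e-30

Planck time: t_P = √(ℏG/c⁵) = 5.37e-44 s
atomic unit of time: τ_au = (4πε₀)²ℏ³/(m_e e⁴) = 2.40e-17 s
2.20e-3 × 5.37e-44 / 2.40e-17 = 4.92e-30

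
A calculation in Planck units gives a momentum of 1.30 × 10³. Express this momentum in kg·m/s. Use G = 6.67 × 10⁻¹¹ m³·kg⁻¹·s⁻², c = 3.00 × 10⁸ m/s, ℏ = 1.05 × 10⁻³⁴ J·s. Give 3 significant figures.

8.48 × 10³ kg·m/s

One Planck momentum: p_P = √(ℏc³/G) = 6.52 kg·m/s.
1.30 × 10³ × 6.52 kg·m/s = 8.48 × 10³ kg·m/s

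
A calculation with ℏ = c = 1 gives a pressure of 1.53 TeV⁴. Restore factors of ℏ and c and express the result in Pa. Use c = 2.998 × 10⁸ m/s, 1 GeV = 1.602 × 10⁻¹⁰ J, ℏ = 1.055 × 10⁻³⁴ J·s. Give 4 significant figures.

3.185 × 10⁴⁹ Pa

Pressure is [E]/[L]³ = [E]⁴/(ℏc)³.
1 GeV⁴ → 1/(ℏc)³ × (1 GeV in J)⁴ = 2.082 × 10³⁷ Pa.
Convert the energy scale: 1.53 TeV⁴ = 1.53 × 10¹² GeV⁴.
Result: 1.53 × 10¹² × 2.082 × 10³⁷ = 3.185 × 10⁴⁹ Pa.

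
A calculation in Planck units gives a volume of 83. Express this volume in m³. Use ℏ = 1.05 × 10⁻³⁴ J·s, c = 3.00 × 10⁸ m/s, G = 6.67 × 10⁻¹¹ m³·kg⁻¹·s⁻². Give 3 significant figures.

One Planck volume: V_P = (ℏG/c³)^(3/2) = 4.18 × 10⁻¹⁰⁵ m³.
83 × 4.18 × 10⁻¹⁰⁵ m³ = 3.47 × 10⁻¹⁰³ m³

3.47 × 10⁻¹⁰³ m³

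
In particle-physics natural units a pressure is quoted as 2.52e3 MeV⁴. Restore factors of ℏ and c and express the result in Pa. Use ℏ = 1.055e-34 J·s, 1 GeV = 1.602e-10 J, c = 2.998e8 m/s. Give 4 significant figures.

5.246e28 Pa

Pressure is [E]/[L]³ = [E]⁴/(ℏc)³.
1 GeV⁴ → 1/(ℏc)³ × (1 GeV in J)⁴ = 2.082e37 Pa.
Convert the energy scale: 2.52e3 MeV⁴ = 2.52e-9 GeV⁴.
Result: 2.52e-9 × 2.082e37 = 5.246e28 Pa.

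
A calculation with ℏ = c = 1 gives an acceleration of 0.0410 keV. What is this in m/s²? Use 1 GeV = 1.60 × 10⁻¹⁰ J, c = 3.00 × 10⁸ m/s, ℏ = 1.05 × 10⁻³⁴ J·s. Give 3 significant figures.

1.87 × 10²⁵ m/s²

Acceleration is [L]/[T]² = c·[E]/ℏ.
1 GeV → c/ℏ × (1 GeV in J) = 4.57 × 10³² m/s².
Convert the energy scale: 0.0410 keV = 4.10 × 10⁻⁸ GeV.
Result: 4.10 × 10⁻⁸ × 4.57 × 10³² = 1.87 × 10²⁵ m/s².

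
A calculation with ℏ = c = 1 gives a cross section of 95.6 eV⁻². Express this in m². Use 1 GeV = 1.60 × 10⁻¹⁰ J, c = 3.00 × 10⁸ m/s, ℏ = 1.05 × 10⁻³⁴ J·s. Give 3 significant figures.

Area is [L]² = [E]⁻²·(ℏc)²; restore (ℏc)².
1 GeV⁻² → (ℏc)² × (1 GeV in J)⁻² = 3.88 × 10⁻³² m².
Convert the energy scale: 95.6 eV⁻² = 9.56 × 10¹⁹ GeV⁻².
Result: 9.56 × 10¹⁹ × 3.88 × 10⁻³² = 3.71 × 10⁻¹² m².

3.71 × 10⁻¹² m²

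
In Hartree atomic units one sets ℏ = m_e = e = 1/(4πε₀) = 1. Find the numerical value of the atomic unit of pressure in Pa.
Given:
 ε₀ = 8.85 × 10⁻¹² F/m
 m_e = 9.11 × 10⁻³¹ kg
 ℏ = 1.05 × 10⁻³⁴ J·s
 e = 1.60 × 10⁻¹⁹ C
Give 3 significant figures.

3.01 × 10¹³ Pa

P_au = E_h/a₀³ = m_e⁴e¹⁰/((4πε₀)⁵ℏ⁸)
E_h = 4.38 × 10⁻¹⁸ J
a₀ = 5.26 × 10⁻¹¹ m
E_h/a₀³ = 3.01 × 10¹³ Pa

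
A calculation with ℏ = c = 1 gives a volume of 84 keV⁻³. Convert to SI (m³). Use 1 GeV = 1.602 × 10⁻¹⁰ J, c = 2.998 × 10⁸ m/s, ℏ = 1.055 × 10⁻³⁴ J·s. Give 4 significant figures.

6.465 × 10⁻²⁸ m³

Volume is [L]³ = [E]⁻³·(ℏc)³.
1 GeV⁻³ → (ℏc)³ × (1 GeV in J)⁻³ = 7.696 × 10⁻⁴⁸ m³.
Convert the energy scale: 84 keV⁻³ = 8.40 × 10¹⁹ GeV⁻³.
Result: 8.40 × 10¹⁹ × 7.696 × 10⁻⁴⁸ = 6.465 × 10⁻²⁸ m³.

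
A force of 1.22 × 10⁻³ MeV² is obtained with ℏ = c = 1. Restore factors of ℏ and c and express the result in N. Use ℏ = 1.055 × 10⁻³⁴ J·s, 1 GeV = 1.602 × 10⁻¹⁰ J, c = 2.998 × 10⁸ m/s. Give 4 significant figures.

Force is [E]/[L] = [E]²/(ℏc); restore (ℏc)⁻¹.
1 GeV² → 1/(ℏc) × (1 GeV in J)² = 8.114 × 10⁵ N.
Convert the energy scale: 1.22 × 10⁻³ MeV² = 1.22 × 10⁻⁹ GeV².
Result: 1.22 × 10⁻⁹ × 8.114 × 10⁵ = 9.899 × 10⁻⁴ N.

9.899 × 10⁻⁴ N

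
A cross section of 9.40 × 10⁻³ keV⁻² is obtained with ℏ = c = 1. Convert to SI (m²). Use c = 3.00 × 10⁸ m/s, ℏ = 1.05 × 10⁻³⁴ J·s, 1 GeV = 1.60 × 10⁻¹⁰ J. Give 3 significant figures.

3.64 × 10⁻²² m²

Area is [L]² = [E]⁻²·(ℏc)²; restore (ℏc)².
1 GeV⁻² → (ℏc)² × (1 GeV in J)⁻² = 3.88 × 10⁻³² m².
Convert the energy scale: 9.40 × 10⁻³ keV⁻² = 9.40 × 10⁹ GeV⁻².
Result: 9.40 × 10⁹ × 3.88 × 10⁻³² = 3.64 × 10⁻²² m².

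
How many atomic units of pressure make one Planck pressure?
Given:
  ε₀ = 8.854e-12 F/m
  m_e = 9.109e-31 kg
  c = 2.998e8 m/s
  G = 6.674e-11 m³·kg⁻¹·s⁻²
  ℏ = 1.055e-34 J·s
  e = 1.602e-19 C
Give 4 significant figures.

Planck pressure: p_P = c⁷/(ℏG²) = 4.632e113 Pa
atomic unit of pressure: P_au = E_h/a₀³ = m_e⁴e¹⁰/((4πε₀)⁵ℏ⁸) = 2.929e13 Pa
ratio = 4.632e113 / 2.929e13 = 1.581e100

1.581e100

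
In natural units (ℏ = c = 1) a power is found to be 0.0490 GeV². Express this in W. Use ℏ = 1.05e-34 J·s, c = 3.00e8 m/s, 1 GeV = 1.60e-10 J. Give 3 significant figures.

Power is [E]/[T] = [E]²/ℏ.
1 GeV² → 1/ℏ × (1 GeV in J)² = 2.44e14 W.
Result: 0.0490 × 2.44e14 = 1.19e13 W.

1.19e13 W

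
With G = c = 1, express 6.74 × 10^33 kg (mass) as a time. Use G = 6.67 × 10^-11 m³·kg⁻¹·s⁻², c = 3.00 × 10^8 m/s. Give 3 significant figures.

0.0167 s

Mass → time via G/c³.
6.74 × 10^33 kg × (G/c³) = 0.0167 s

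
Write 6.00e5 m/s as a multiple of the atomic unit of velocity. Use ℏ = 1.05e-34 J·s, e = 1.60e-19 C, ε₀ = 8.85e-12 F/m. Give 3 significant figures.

0.274

atomic unit of velocity: v_au = e²/(4πε₀ℏ) = 2.19e6 m/s.
6.00e5 / 2.19e6 = 0.274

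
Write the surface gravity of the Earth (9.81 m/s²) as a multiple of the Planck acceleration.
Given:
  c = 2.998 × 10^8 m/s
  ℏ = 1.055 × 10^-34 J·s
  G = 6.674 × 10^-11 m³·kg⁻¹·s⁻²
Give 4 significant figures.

Planck acceleration: a_P = √(c⁷/(ℏG)) = 5.560 × 10^51 m/s².
9.81 / 5.560 × 10^51 = 1.764 × 10^-51

1.764 × 10^-51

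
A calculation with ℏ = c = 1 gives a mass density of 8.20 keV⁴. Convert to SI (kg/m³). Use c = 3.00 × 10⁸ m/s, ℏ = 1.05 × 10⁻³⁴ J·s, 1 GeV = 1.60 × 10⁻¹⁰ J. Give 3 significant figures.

1.91 × 10⁻³ kg/m³

Mass density is [E]/(c²[L]³) = [E]⁴/(ℏ³c⁵).
1 GeV⁴ → 1/(ℏ³c⁵) × (1 GeV in J)⁴ = 2.33 × 10²⁰ kg/m³.
Convert the energy scale: 8.20 keV⁴ = 8.20 × 10⁻²⁴ GeV⁴.
Result: 8.20 × 10⁻²⁴ × 2.33 × 10²⁰ = 1.91 × 10⁻³ kg/m³.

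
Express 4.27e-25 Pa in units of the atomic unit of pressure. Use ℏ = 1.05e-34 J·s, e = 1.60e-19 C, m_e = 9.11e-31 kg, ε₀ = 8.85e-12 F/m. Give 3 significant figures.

atomic unit of pressure: P_au = E_h/a₀³ = m_e⁴e¹⁰/((4πε₀)⁵ℏ⁸) = 3.01e13 Pa.
4.27e-25 / 3.01e13 = 1.42e-38

1.42e-38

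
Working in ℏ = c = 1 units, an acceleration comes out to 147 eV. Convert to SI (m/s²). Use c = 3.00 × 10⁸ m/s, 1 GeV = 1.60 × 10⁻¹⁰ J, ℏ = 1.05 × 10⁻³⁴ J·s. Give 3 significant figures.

6.72 × 10²⁵ m/s²

Acceleration is [L]/[T]² = c·[E]/ℏ.
1 GeV → c/ℏ × (1 GeV in J) = 4.57 × 10³² m/s².
Convert the energy scale: 147 eV = 1.47 × 10⁻⁷ GeV.
Result: 1.47 × 10⁻⁷ × 4.57 × 10³² = 6.72 × 10²⁵ m/s².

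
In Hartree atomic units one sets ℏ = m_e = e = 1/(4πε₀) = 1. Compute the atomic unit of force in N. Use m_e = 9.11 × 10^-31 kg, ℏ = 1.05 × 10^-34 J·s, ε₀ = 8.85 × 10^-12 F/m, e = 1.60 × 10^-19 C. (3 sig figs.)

8.33 × 10^-8 N

F_au = E_h/a₀ = m_e²e⁶/((4πε₀)³ℏ⁴)
E_h = 4.38 × 10^-18 J
a₀ = 5.26 × 10^-11 m
E_h/a₀ = 8.33 × 10^-8 N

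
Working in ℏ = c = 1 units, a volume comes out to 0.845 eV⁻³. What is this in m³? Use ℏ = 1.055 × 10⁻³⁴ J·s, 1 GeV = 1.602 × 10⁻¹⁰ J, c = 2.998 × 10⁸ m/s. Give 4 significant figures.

6.503 × 10⁻²¹ m³

Volume is [L]³ = [E]⁻³·(ℏc)³.
1 GeV⁻³ → (ℏc)³ × (1 GeV in J)⁻³ = 7.696 × 10⁻⁴⁸ m³.
Convert the energy scale: 0.845 eV⁻³ = 8.45 × 10²⁶ GeV⁻³.
Result: 8.45 × 10²⁶ × 7.696 × 10⁻⁴⁸ = 6.503 × 10⁻²¹ m³.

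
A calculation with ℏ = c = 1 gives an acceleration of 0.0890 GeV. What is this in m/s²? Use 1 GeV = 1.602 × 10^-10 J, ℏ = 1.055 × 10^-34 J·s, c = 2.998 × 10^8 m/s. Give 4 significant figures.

Acceleration is [L]/[T]² = c·[E]/ℏ.
1 GeV → c/ℏ × (1 GeV in J) = 4.552 × 10^32 m/s².
Result: 0.0890 × 4.552 × 10^32 = 4.052 × 10^31 m/s².

4.052 × 10^31 m/s²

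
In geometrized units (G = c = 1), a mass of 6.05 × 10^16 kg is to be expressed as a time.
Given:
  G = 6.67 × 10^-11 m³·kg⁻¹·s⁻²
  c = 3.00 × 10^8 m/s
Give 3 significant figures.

Mass → time via G/c³.
6.05 × 10^16 kg × (G/c³) = 1.49 × 10^-19 s

1.49 × 10^-19 s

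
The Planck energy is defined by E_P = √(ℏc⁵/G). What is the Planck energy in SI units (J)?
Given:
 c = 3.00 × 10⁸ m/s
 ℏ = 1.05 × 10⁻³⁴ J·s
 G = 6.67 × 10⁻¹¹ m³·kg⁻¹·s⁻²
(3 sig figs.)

E_P = √(ℏc⁵/G)
  = √(3.83 × 10¹⁸)
  = 1.96 × 10⁹ J

1.96 × 10⁹ J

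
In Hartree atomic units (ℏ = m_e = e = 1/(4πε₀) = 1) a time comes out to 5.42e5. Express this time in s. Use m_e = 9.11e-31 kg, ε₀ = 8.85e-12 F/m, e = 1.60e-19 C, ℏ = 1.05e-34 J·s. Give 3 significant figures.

1.30e-11 s

One atomic unit of time: τ_au = (4πε₀)²ℏ³/(m_e e⁴) = 2.40e-17 s.
5.42e5 × 2.40e-17 s = 1.30e-11 s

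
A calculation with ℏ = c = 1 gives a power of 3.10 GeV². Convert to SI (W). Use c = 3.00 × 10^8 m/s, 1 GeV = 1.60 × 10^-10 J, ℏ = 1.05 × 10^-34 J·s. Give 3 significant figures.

Power is [E]/[T] = [E]²/ℏ.
1 GeV² → 1/ℏ × (1 GeV in J)² = 2.44 × 10^14 W.
Result: 3.10 × 2.44 × 10^14 = 7.56 × 10^14 W.

7.56 × 10^14 W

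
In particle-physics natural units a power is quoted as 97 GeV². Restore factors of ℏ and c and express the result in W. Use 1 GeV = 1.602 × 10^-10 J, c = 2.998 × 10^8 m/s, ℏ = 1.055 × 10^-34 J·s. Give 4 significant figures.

Power is [E]/[T] = [E]²/ℏ.
1 GeV² → 1/ℏ × (1 GeV in J)² = 2.433 × 10^14 W.
Result: 97 × 2.433 × 10^14 = 2.360 × 10^16 W.

2.360 × 10^16 W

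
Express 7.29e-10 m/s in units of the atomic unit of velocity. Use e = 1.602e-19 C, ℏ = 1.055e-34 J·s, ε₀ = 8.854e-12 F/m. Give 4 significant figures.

atomic unit of velocity: v_au = e²/(4πε₀ℏ) = 2.186e6 m/s.
7.29e-10 / 2.186e6 = 3.334e-16

3.334e-16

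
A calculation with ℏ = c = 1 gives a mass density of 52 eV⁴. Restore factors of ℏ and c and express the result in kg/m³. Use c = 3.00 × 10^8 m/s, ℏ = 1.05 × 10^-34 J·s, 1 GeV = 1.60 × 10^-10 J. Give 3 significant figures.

1.21 × 10^-14 kg/m³

Mass density is [E]/(c²[L]³) = [E]⁴/(ℏ³c⁵).
1 GeV⁴ → 1/(ℏ³c⁵) × (1 GeV in J)⁴ = 2.33 × 10^20 kg/m³.
Convert the energy scale: 52 eV⁴ = 5.20 × 10^-35 GeV⁴.
Result: 5.20 × 10^-35 × 2.33 × 10^20 = 1.21 × 10^-14 kg/m³.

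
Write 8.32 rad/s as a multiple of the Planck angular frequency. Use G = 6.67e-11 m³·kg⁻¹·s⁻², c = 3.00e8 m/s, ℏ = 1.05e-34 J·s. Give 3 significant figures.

Planck angular frequency: ω_P = √(c⁵/(ℏG)) = 1.86e43 rad/s.
8.32 / 1.86e43 = 4.47e-43

4.47e-43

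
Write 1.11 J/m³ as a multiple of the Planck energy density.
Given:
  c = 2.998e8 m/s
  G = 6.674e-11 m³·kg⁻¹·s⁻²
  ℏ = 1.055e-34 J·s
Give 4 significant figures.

2.396e-114

Planck energy density: u_P = c⁷/(ℏG²) = 4.632e113 J/m³.
1.11 / 4.632e113 = 2.396e-114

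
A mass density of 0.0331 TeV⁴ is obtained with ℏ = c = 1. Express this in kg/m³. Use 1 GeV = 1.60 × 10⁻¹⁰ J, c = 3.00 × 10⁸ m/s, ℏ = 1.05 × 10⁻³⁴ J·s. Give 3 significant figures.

7.71 × 10³⁰ kg/m³

Mass density is [E]/(c²[L]³) = [E]⁴/(ℏ³c⁵).
1 GeV⁴ → 1/(ℏ³c⁵) × (1 GeV in J)⁴ = 2.33 × 10²⁰ kg/m³.
Convert the energy scale: 0.0331 TeV⁴ = 3.31 × 10¹⁰ GeV⁴.
Result: 3.31 × 10¹⁰ × 2.33 × 10²⁰ = 7.71 × 10³⁰ kg/m³.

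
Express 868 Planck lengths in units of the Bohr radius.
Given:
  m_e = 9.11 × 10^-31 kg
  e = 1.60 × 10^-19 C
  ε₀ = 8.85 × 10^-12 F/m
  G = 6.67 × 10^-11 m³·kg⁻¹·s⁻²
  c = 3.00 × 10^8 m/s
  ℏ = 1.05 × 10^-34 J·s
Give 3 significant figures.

Planck length: ℓ_P = √(ℏG/c³) = 1.61 × 10^-35 m
Bohr radius: a₀ = 4πε₀ℏ²/(m_e e²) = 5.26 × 10^-11 m
868 × 1.61 × 10^-35 / 5.26 × 10^-11 = 2.66 × 10^-22

2.66 × 10^-22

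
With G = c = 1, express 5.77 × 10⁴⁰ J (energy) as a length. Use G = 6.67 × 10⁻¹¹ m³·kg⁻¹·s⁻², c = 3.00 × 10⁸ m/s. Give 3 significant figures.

4.75 × 10⁻⁴ m

Energy → length via G/c⁴.
5.77 × 10⁴⁰ J × (G/c⁴) = 4.75 × 10⁻⁴ m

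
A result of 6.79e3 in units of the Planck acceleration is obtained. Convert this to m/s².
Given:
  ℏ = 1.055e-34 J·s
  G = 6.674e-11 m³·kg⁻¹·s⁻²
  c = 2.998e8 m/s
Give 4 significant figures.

3.775e55 m/s²

One Planck acceleration: a_P = √(c⁷/(ℏG)) = 5.560e51 m/s².
6.79e3 × 5.560e51 m/s² = 3.775e55 m/s²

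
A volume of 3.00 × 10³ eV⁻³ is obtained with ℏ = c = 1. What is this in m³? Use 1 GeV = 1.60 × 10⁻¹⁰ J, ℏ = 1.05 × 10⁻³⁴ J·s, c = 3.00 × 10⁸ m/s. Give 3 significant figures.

2.29 × 10⁻¹⁷ m³

Volume is [L]³ = [E]⁻³·(ℏc)³.
1 GeV⁻³ → (ℏc)³ × (1 GeV in J)⁻³ = 7.63 × 10⁻⁴⁸ m³.
Convert the energy scale: 3.00 × 10³ eV⁻³ = 3.00 × 10³⁰ GeV⁻³.
Result: 3.00 × 10³⁰ × 7.63 × 10⁻⁴⁸ = 2.29 × 10⁻¹⁷ m³.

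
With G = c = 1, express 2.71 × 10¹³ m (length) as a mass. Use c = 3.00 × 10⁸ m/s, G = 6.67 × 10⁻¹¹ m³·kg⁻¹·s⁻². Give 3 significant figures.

3.66 × 10⁴⁰ kg

Length → mass via c²/G.
2.71 × 10¹³ m × (c²/G) = 3.66 × 10⁴⁰ kg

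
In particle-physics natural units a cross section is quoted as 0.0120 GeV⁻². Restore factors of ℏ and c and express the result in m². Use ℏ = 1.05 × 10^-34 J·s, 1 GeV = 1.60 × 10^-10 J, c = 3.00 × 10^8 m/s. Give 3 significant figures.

4.65 × 10^-34 m²

Area is [L]² = [E]⁻²·(ℏc)²; restore (ℏc)².
1 GeV⁻² → (ℏc)² × (1 GeV in J)⁻² = 3.88 × 10^-32 m².
Result: 0.0120 × 3.88 × 10^-32 = 4.65 × 10^-34 m².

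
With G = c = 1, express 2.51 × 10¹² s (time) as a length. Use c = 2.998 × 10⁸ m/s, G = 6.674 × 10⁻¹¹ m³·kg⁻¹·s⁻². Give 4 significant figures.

Time → length via c.
2.51 × 10¹² s × (c) = 7.525 × 10²⁰ m

7.525 × 10²⁰ m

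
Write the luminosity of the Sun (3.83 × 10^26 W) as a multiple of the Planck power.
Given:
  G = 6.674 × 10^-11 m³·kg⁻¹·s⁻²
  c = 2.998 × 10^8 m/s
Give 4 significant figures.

Planck power: P_P = c⁵/G = 3.629 × 10^52 W.
3.83 × 10^26 / 3.629 × 10^52 = 1.055 × 10^-26

1.055 × 10^-26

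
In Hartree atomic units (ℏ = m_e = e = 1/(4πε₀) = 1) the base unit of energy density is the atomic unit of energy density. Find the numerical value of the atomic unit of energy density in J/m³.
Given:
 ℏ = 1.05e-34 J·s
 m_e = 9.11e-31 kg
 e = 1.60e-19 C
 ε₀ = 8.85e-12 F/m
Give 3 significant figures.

3.01e13 J/m³

u_au = E_h/a₀³ = m_e⁴e¹⁰/((4πε₀)⁵ℏ⁸)
E_h = 4.38e-18 J
a₀ = 5.26e-11 m
E_h/a₀³ = 3.01e13 J/m³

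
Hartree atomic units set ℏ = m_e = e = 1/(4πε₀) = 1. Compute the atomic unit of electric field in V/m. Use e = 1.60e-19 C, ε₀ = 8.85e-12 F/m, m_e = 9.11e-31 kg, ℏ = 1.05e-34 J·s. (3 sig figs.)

From ℏ = m_e = e = 1/(4πε₀) = 1 the electric field scale is E_au = E_h/(e a₀) = m_e²e⁵/((4πε₀)³ℏ⁴).
E_h = 4.38e-18 J
a₀ = 5.26e-11 m
E_h/(e·a₀) = 5.20e11 V/m

5.20e11 V/m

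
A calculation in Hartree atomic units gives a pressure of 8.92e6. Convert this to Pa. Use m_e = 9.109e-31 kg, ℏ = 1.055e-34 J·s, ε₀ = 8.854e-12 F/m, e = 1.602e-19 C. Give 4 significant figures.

One atomic unit of pressure: P_au = E_h/a₀³ = m_e⁴e¹⁰/((4πε₀)⁵ℏ⁸) = 2.929e13 Pa.
8.92e6 × 2.929e13 Pa = 2.613e20 Pa

2.613e20 Pa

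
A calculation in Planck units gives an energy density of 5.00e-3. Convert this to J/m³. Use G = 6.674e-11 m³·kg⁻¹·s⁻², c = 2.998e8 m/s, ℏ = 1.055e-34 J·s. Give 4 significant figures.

2.316e111 J/m³

One Planck energy density: u_P = c⁷/(ℏG²) = 4.632e113 J/m³.
5.00e-3 × 4.632e113 J/m³ = 2.316e111 J/m³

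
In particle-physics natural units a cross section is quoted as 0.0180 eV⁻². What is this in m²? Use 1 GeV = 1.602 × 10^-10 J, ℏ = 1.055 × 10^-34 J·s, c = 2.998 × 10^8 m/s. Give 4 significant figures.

7.016 × 10^-16 m²

Area is [L]² = [E]⁻²·(ℏc)²; restore (ℏc)².
1 GeV⁻² → (ℏc)² × (1 GeV in J)⁻² = 3.898 × 10^-32 m².
Convert the energy scale: 0.0180 eV⁻² = 1.80 × 10^16 GeV⁻².
Result: 1.80 × 10^16 × 3.898 × 10^-32 = 7.016 × 10^-16 m².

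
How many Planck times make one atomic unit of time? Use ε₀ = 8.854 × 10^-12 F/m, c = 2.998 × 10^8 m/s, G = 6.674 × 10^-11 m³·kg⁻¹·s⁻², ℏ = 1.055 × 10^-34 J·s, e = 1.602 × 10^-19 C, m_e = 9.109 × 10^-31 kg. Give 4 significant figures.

4.494 × 10^26

atomic unit of time: τ_au = (4πε₀)²ℏ³/(m_e e⁴) = 2.423 × 10^-17 s
Planck time: t_P = √(ℏG/c⁵) = 5.392 × 10^-44 s
ratio = 2.423 × 10^-17 / 5.392 × 10^-44 = 4.494 × 10^26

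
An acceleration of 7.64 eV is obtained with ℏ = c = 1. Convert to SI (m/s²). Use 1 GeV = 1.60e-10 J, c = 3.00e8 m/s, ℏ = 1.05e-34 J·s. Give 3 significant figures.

Acceleration is [L]/[T]² = c·[E]/ℏ.
1 GeV → c/ℏ × (1 GeV in J) = 4.57e32 m/s².
Convert the energy scale: 7.64 eV = 7.64e-9 GeV.
Result: 7.64e-9 × 4.57e32 = 3.49e24 m/s².

3.49e24 m/s²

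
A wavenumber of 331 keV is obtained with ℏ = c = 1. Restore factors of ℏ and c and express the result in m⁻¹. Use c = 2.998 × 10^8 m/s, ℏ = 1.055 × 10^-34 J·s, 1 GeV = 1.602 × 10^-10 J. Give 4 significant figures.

1.677 × 10^12 m⁻¹

Inverse length is [E]/(ℏc).
1 GeV → 1/(ℏc) × (1 GeV in J) = 5.065 × 10^15 m⁻¹.
Convert the energy scale: 331 keV = 3.31 × 10^-4 GeV.
Result: 3.31 × 10^-4 × 5.065 × 10^15 = 1.677 × 10^12 m⁻¹.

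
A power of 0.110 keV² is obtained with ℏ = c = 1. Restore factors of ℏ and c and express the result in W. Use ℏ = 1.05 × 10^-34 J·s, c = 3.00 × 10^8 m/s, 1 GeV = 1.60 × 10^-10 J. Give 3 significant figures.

Power is [E]/[T] = [E]²/ℏ.
1 GeV² → 1/ℏ × (1 GeV in J)² = 2.44 × 10^14 W.
Convert the energy scale: 0.110 keV² = 1.10 × 10^-13 GeV².
Result: 1.10 × 10^-13 × 2.44 × 10^14 = 26.8 W.

26.8 W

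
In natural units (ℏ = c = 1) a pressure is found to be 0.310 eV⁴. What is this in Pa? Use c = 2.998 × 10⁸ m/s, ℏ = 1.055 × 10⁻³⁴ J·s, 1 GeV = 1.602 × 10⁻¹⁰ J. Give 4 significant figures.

Pressure is [E]/[L]³ = [E]⁴/(ℏc)³.
1 GeV⁴ → 1/(ℏc)³ × (1 GeV in J)⁴ = 2.082 × 10³⁷ Pa.
Convert the energy scale: 0.310 eV⁴ = 3.10 × 10⁻³⁷ GeV⁴.
Result: 3.10 × 10⁻³⁷ × 2.082 × 10³⁷ = 6.453 Pa.

6.453 Pa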